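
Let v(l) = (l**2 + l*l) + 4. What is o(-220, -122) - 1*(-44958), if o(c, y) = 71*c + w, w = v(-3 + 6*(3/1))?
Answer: 29792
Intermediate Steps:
v(l) = 4 + 2*l**2 (v(l) = (l**2 + l**2) + 4 = 2*l**2 + 4 = 4 + 2*l**2)
w = 454 (w = 4 + 2*(-3 + 6*(3/1))**2 = 4 + 2*(-3 + 6*(3*1))**2 = 4 + 2*(-3 + 6*3)**2 = 4 + 2*(-3 + 18)**2 = 4 + 2*15**2 = 4 + 2*225 = 4 + 450 = 454)
o(c, y) = 454 + 71*c (o(c, y) = 71*c + 454 = 454 + 71*c)
o(-220, -122) - 1*(-44958) = (454 + 71*(-220)) - 1*(-44958) = (454 - 15620) + 44958 = -15166 + 44958 = 29792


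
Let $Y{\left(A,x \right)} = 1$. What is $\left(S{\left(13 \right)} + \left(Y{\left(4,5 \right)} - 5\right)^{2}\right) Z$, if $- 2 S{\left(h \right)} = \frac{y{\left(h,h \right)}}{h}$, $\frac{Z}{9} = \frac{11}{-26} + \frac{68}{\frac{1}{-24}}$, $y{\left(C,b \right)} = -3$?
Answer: $- \frac{160052553}{676} \approx -2.3676 \cdot 10^{5}$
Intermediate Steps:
$Z = - \frac{381987}{26}$ ($Z = 9 \left(\frac{11}{-26} + \frac{68}{\frac{1}{-24}}\right) = 9 \left(11 \left(- \frac{1}{26}\right) + \frac{68}{- \frac{1}{24}}\right) = 9 \left(- \frac{11}{26} + 68 \left(-24\right)\right) = 9 \left(- \frac{11}{26} - 1632\right) = 9 \left(- \frac{42443}{26}\right) = - \frac{381987}{26} \approx -14692.0$)
$S{\left(h \right)} = \frac{3}{2 h}$ ($S{\left(h \right)} = - \frac{\left(-3\right) \frac{1}{h}}{2} = \frac{3}{2 h}$)
$\left(S{\left(13 \right)} + \left(Y{\left(4,5 \right)} - 5\right)^{2}\right) Z = \left(\frac{3}{2 \cdot 13} + \left(1 - 5\right)^{2}\right) \left(- \frac{381987}{26}\right) = \left(\frac{3}{2} \cdot \frac{1}{13} + \left(-4\right)^{2}\right) \left(- \frac{381987}{26}\right) = \left(\frac{3}{26} + 16\right) \left(- \frac{381987}{26}\right) = \frac{419}{26} \left(- \frac{381987}{26}\right) = - \frac{160052553}{676}$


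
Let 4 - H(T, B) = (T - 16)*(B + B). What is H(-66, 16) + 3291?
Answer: 5919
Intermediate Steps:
H(T, B) = 4 - 2*B*(-16 + T) (H(T, B) = 4 - (T - 16)*(B + B) = 4 - (-16 + T)*2*B = 4 - 2*B*(-16 + T))
H(-66, 16) + 3291 = (4 + 32*16 - 2*16*(-66)) + 3291 = (4 + 512 + 2112) + 3291 = 2628 + 3291 = 5919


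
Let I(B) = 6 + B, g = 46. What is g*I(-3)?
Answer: 138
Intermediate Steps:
g*I(-3) = 46*(6 - 3) = 46*3 = 138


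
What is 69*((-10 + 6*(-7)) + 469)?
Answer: 28773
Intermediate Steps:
69*((-10 + 6*(-7)) + 469) = 69*((-10 - 42) + 469) = 69*(-52 + 469) = 69*417 = 28773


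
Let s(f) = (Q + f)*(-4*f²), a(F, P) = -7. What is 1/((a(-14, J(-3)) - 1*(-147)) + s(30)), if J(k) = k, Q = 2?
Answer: -1/115060 ≈ -8.6911e-6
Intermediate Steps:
s(f) = -4*f²*(2 + f) (s(f) = (2 + f)*(-4*f²) = -4*f²*(2 + f))
1/((a(-14, J(-3)) - 1*(-147)) + s(30)) = 1/((-7 - 1*(-147)) + 4*30²*(-2 - 1*30)) = 1/((-7 + 147) + 4*900*(-2 - 30)) = 1/(140 + 4*900*(-32)) = 1/(140 - 115200) = 1/(-115060) = -1/115060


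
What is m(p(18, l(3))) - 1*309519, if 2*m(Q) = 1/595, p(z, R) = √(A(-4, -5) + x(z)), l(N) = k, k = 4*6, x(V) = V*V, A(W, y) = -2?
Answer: -368327609/1190 ≈ -3.0952e+5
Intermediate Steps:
x(V) = V²
k = 24
l(N) = 24
p(z, R) = √(-2 + z²)
m(Q) = 1/1190 (m(Q) = (½)/595 = (½)*(1/595) = 1/1190)
m(p(18, l(3))) - 1*309519 = 1/1190 - 1*309519 = 1/1190 - 309519 = -368327609/1190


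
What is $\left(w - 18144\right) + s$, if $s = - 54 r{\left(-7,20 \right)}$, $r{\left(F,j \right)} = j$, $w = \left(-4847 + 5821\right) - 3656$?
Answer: $-21906$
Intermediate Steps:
$w = -2682$ ($w = 974 - 3656 = -2682$)
$s = -1080$ ($s = \left(-54\right) 20 = -1080$)
$\left(w - 18144\right) + s = \left(-2682 - 18144\right) - 1080 = -20826 - 1080 = -21906$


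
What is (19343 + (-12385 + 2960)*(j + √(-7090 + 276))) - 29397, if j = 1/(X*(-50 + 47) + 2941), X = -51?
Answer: -2393577/238 - 9425*I*√6814 ≈ -10057.0 - 7.7801e+5*I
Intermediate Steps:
j = 1/3094 (j = 1/(-51*(-50 + 47) + 2941) = 1/(-51*(-3) + 2941) = 1/(153 + 2941) = 1/3094 ≈ 0.00032321)
(19343 + (-12385 + 2960)*(j + √(-7090 + 276))) - 29397 = (19343 + (-12385 + 2960)*(1/3094 + √(-7090 + 276))) - 29397 = (19343 - 9425*(1/3094 + √(-6814))) - 29397 = (19343 - 9425*(1/3094 + I*√6814)) - 29397 = (19343 + (-725/238 - 9425*I*√6814)) - 29397 = (4602909/238 - 9425*I*√6814) - 29397 = -2393577/238 - 9425*I*√6814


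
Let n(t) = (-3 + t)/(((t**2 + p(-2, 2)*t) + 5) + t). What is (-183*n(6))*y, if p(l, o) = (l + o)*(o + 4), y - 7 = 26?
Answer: -18117/47 ≈ -385.47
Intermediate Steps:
y = 33 (y = 7 + 26 = 33)
p(l, o) = (4 + o)*(l + o) (p(l, o) = (l + o)*(4 + o) = (4 + o)*(l + o))
n(t) = (-3 + t)/(5 + t + t**2) (n(t) = (-3 + t)/(((t**2 + (2**2 + 4*(-2) + 4*2 - 2*2)*t) + 5) + t) = (-3 + t)/(((t**2 + (4 - 8 + 8 - 4)*t) + 5) + t) = (-3 + t)/(((t**2 + 0*t) + 5) + t) = (-3 + t)/(((t**2 + 0) + 5) + t) = (-3 + t)/((t**2 + 5) + t) = (-3 + t)/((5 + t**2) + t) = (-3 + t)/(5 + t + t**2))
(-183*n(6))*y = -183*(-3 + 6)/(5 + 6 + 6**2)*33 = -183*3/(5 + 6 + 36)*33 = -183*3/47*33 = -549/47*33 = -18117/47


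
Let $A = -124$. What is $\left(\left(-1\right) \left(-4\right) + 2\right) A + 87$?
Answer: $-657$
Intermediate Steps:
$\left(\left(-1\right) \left(-4\right) + 2\right) A + 87 = \left(\left(-1\right) \left(-4\right) + 2\right) \left(-124\right) + 87 = \left(4 + 2\right) \left(-124\right) + 87 = 6 \left(-124\right) + 87 = -744 + 87 = -657$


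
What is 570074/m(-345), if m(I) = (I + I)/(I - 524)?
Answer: 247697153/345 ≈ 7.1796e+5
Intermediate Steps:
m(I) = 2*I/(-524 + I) (m(I) = (2*I)/(-524 + I) = 2*I/(-524 + I))
570074/m(-345) = 570074/((2*(-345)/(-524 - 345))) = 570074/((2*(-345)/(-869))) = 570074/((2*(-345)*(-1/869))) = 570074/(690/869) = 570074*(869/690) = 247697153/345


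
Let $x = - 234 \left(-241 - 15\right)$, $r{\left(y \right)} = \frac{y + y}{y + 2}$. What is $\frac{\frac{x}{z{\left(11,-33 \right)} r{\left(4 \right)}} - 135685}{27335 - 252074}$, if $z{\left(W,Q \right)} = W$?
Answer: $\frac{1447607}{2472129} \approx 0.58557$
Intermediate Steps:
$r{\left(y \right)} = \frac{2 y}{2 + y}$
$x = 59904$ ($x = \left(-234\right) \left(-256\right) = 59904$)
$\frac{\frac{x}{z{\left(11,-33 \right)} r{\left(4 \right)}} - 135685}{27335 - 252074} = \frac{\frac{59904}{11 \cdot 2 \cdot 4 \frac{1}{2 + 4}} - 135685}{27335 - 252074} = \frac{\frac{59904}{11 \cdot 2 \cdot 4 \cdot \frac{1}{6}} - 135685}{-224739} = \left(\frac{59904}{11 \cdot 2 \cdot 4 \cdot \frac{1}{6}} - 135685\right) \left(- \frac{1}{224739}\right) = \left(\frac{59904}{11 \cdot \frac{4}{3}} - 135685\right) \left(- \frac{1}{224739}\right) = \left(\frac{59904}{\frac{44}{3}} - 135685\right) \left(- \frac{1}{224739}\right) = \left(59904 \cdot \frac{3}{44} - 135685\right) \left(- \frac{1}{224739}\right) = \left(\frac{44928}{11} - 135685\right) \left(- \frac{1}{224739}\right) = \left(- \frac{1447607}{11}\right) \left(- \frac{1}{224739}\right) = \frac{1447607}{2472129}$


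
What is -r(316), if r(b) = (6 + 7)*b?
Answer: -4108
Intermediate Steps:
r(b) = 13*b
-r(316) = -13*316 = -1*4108 = -4108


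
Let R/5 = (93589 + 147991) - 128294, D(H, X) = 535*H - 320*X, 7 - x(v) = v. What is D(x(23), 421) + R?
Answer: 423150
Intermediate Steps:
x(v) = 7 - v
D(H, X) = -320*X + 535*H
R = 566430 (R = 5*((93589 + 147991) - 128294) = 5*(241580 - 128294) = 5*113286 = 566430)
D(x(23), 421) + R = (-320*421 + 535*(7 - 1*23)) + 566430 = (-134720 + 535*(7 - 23)) + 566430 = (-134720 + 535*(-16)) + 566430 = (-134720 - 8560) + 566430 = -143280 + 566430 = 423150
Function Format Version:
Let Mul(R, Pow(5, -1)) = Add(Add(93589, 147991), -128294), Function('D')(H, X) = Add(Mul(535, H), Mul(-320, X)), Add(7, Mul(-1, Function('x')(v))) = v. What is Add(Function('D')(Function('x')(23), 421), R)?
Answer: 423150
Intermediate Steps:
Function('x')(v) = Add(7, Mul(-1, v))
Function('D')(H, X) = Add(Mul(-320, X), Mul(535, H))
R = 566430 (R = Mul(5, Add(Add(93589, 147991), -128294)) = Mul(5, Add(241580, -128294)) = Mul(5, 113286) = 566430)
Add(Function('D')(Function('x')(23), 421), R) = Add(Add(Mul(-320, 421), Mul(535, Add(7, Mul(-1, 23)))), 566430) = Add(Add(-134720, Mul(535, Add(7, -23))), 566430) = Add(Add(-134720, Mul(535, -16)), 566430) = Add(Add(-134720, -8560), 566430) = Add(-143280, 566430) = 423150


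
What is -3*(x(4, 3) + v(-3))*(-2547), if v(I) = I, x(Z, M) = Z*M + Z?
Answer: 99333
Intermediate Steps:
x(Z, M) = Z + M*Z (x(Z, M) = M*Z + Z = Z + M*Z)
-3*(x(4, 3) + v(-3))*(-2547) = -3*(4*(1 + 3) - 3)*(-2547) = -3*(4*4 - 3)*(-2547) = -3*(16 - 3)*(-2547) = -3*13*(-2547) = -39*(-2547) = 99333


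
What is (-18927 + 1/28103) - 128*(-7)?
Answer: -506725192/28103 ≈ -18031.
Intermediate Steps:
(-18927 + 1/28103) - 128*(-7) = (-18927 + 1/28103) + 896 = -531905480/28103 + 896 = -506725192/28103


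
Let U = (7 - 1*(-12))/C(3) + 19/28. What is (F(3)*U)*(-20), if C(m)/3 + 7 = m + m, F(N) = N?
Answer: 2375/7 ≈ 339.29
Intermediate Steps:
C(m) = -21 + 6*m (C(m) = -21 + 3*(m + m) = -21 + 3*(2*m) = -21 + 6*m)
U = -475/84 (U = (7 - 1*(-12))/(-21 + 6*3) + 19/28 = (7 + 12)/(-21 + 18) + 19*(1/28) = 19/(-3) + 19/28 = 19*(-⅓) + 19/28 = -19/3 + 19/28 = -475/84 ≈ -5.6548)
(F(3)*U)*(-20) = (3*(-475/84))*(-20) = -475/28*(-20) = 2375/7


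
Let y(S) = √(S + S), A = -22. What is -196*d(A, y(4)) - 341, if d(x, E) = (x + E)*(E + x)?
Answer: -96773 + 17248*√2 ≈ -72381.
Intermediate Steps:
y(S) = √2*√S (y(S) = √(2*S) = √2*√S)
d(x, E) = (E + x)² (d(x, E) = (E + x)*(E + x) = (E + x)²)
-196*d(A, y(4)) - 341 = -196*(√2*√4 - 22)² - 341 = -196*(√2*2 - 22)² - 341 = -196*(2*√2 - 22)² - 341 = -196*(-22 + 2*√2)² - 341 = -341 - 196*(-22 + 2*√2)²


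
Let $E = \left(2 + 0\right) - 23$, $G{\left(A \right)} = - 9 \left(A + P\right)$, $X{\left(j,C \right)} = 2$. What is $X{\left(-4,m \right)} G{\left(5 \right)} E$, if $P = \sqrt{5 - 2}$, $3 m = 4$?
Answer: $1890 + 378 \sqrt{3} \approx 2544.7$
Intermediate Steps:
$m = \frac{4}{3}$ ($m = \frac{1}{3} \cdot 4 = \frac{4}{3} \approx 1.3333$)
$P = \sqrt{3} \approx 1.732$
$G{\left(A \right)} = - 9 A - 9 \sqrt{3}$ ($G{\left(A \right)} = - 9 \left(A + \sqrt{3}\right) = - 9 A - 9 \sqrt{3}$)
$E = -21$ ($E = 2 - 23 = -21$)
$X{\left(-4,m \right)} G{\left(5 \right)} E = 2 \left(\left(-9\right) 5 - 9 \sqrt{3}\right) \left(-21\right) = 2 \left(-45 - 9 \sqrt{3}\right) \left(-21\right) = \left(-90 - 18 \sqrt{3}\right) \left(-21\right) = 1890 + 378 \sqrt{3}$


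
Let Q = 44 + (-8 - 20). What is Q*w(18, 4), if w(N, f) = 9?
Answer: 144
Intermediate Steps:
Q = 16 (Q = 44 - 28 = 16)
Q*w(18, 4) = 16*9 = 144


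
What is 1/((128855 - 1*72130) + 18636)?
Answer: 1/75361 ≈ 1.3269e-5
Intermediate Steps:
1/((128855 - 1*72130) + 18636) = 1/((128855 - 72130) + 18636) = 1/(56725 + 18636) = 1/75361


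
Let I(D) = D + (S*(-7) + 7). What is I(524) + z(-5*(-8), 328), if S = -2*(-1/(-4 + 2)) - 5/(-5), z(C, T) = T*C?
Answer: 13651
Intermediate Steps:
z(C, T) = C*T
S = 0 (S = -2/((-1*(-2))) - 5*(-⅕) = -2/2 + 1 = -2*½ + 1 = -1 + 1 = 0)
I(D) = 7 + D (I(D) = D + (0*(-7) + 7) = D + (0 + 7) = D + 7 = 7 + D)
I(524) + z(-5*(-8), 328) = (7 + 524) - 5*(-8)*328 = 531 + 40*328 = 531 + 13120 = 13651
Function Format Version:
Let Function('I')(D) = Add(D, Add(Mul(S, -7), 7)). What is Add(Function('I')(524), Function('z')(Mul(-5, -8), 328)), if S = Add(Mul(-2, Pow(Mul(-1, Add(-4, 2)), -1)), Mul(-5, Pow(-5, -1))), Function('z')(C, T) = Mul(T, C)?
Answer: 13651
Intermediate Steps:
Function('z')(C, T) = Mul(C, T)
S = 0 (S = Add(Mul(-2, Pow(Mul(-1, -2), -1)), Mul(-5, Rational(-1, 5))) = Add(Mul(-2, Pow(2, -1)), 1) = Add(Mul(-2, Rational(1, 2)), 1) = Add(-1, 1) = 0)
Function('I')(D) = Add(7, D) (Function('I')(D) = Add(D, Add(Mul(0, -7), 7)) = Add(D, Add(0, 7)) = Add(D, 7) = Add(7, D))
Add(Function('I')(524), Function('z')(Mul(-5, -8), 328)) = Add(Add(7, 524), Mul(Mul(-5, -8), 328)) = Add(531, Mul(40, 328)) = Add(531, 13120) = 13651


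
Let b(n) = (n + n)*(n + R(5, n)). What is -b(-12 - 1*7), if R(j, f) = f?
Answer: -1444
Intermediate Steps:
b(n) = 4*n² (b(n) = (n + n)*(n + n) = (2*n)*(2*n) = 4*n²)
-b(-12 - 1*7) = -4*(-12 - 1*7)² = -4*(-12 - 7)² = -4*(-19)² = -4*361 = -1*1444 = -1444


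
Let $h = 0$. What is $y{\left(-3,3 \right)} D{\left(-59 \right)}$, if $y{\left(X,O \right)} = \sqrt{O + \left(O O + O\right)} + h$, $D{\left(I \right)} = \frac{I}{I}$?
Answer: $\sqrt{15} \approx 3.873$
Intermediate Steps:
$D{\left(I \right)} = 1$
$y{\left(X,O \right)} = \sqrt{O^{2} + 2 O}$ ($y{\left(X,O \right)} = \sqrt{O + \left(O O + O\right)} + 0 = \sqrt{O + \left(O^{2} + O\right)} + 0 = \sqrt{O + \left(O + O^{2}\right)} + 0 = \sqrt{O^{2} + 2 O} + 0 = \sqrt{O^{2} + 2 O}$)
$y{\left(-3,3 \right)} D{\left(-59 \right)} = \sqrt{3 \left(2 + 3\right)} 1 = \sqrt{3 \cdot 5} \cdot 1 = \sqrt{15} \cdot 1 = \sqrt{15}$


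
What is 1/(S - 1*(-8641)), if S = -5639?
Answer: 1/3002 ≈ 0.00033311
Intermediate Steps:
1/(S - 1*(-8641)) = 1/(-5639 - 1*(-8641)) = 1/(-5639 + 8641) = 1/3002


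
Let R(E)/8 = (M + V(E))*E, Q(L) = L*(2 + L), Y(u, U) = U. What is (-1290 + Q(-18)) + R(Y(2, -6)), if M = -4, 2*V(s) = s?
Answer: -666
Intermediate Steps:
V(s) = s/2
R(E) = 8*E*(-4 + E/2) (R(E) = 8*((-4 + E/2)*E) = 8*(E*(-4 + E/2)) = 8*E*(-4 + E/2))
(-1290 + Q(-18)) + R(Y(2, -6)) = (-1290 - 18*(2 - 18)) + 4*(-6)*(-8 - 6) = (-1290 - 18*(-16)) + 4*(-6)*(-14) = (-1290 + 288) + 336 = -1002 + 336 = -666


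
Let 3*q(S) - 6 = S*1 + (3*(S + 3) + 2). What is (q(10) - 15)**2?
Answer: 16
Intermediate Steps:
q(S) = 17/3 + 4*S/3 (q(S) = 2 + (S*1 + (3*(S + 3) + 2))/3 = 2 + (S + (3*(3 + S) + 2))/3 = 2 + (S + ((9 + 3*S) + 2))/3 = 2 + (S + (11 + 3*S))/3 = 2 + (11 + 4*S)/3 = 2 + (11/3 + 4*S/3) = 17/3 + 4*S/3)
(q(10) - 15)**2 = ((17/3 + (4/3)*10) - 15)**2 = ((17/3 + 40/3) - 15)**2 = (19 - 15)**2 = 4**2 = 16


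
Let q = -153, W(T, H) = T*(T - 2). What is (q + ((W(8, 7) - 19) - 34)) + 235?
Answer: 77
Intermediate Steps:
W(T, H) = T*(-2 + T)
(q + ((W(8, 7) - 19) - 34)) + 235 = (-153 + ((8*(-2 + 8) - 19) - 34)) + 235 = (-153 + ((8*6 - 19) - 34)) + 235 = (-153 + ((48 - 19) - 34)) + 235 = (-153 + (29 - 34)) + 235 = (-153 - 5) + 235 = -158 + 235 = 77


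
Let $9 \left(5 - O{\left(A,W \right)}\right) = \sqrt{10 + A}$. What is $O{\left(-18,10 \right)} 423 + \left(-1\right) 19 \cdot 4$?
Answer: $2039 - 94 i \sqrt{2} \approx 2039.0 - 132.94 i$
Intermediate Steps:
$O{\left(A,W \right)} = 5 - \frac{\sqrt{10 + A}}{9}$
$O{\left(-18,10 \right)} 423 + \left(-1\right) 19 \cdot 4 = \left(5 - \frac{\sqrt{10 - 18}}{9}\right) 423 + \left(-1\right) 19 \cdot 4 = \left(5 - \frac{\sqrt{-8}}{9}\right) 423 - 76 = \left(5 - \frac{2 i \sqrt{2}}{9}\right) 423 - 76 = \left(2115 - 94 i \sqrt{2}\right) - 76 = 2039 - 94 i \sqrt{2}$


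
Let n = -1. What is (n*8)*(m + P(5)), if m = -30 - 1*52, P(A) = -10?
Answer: 736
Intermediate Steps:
m = -82 (m = -30 - 52 = -82)
(n*8)*(m + P(5)) = (-1*8)*(-82 - 10) = -8*(-92) = 736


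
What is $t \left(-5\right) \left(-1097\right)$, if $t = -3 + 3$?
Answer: $0$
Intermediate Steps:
$t = 0$
$t \left(-5\right) \left(-1097\right) = 0 \left(-5\right) \left(-1097\right) = 0 \left(-1097\right) = 0$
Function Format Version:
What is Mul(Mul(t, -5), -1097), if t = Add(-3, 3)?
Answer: 0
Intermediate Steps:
t = 0
Mul(Mul(t, -5), -1097) = Mul(Mul(0, -5), -1097) = Mul(0, -1097) = 0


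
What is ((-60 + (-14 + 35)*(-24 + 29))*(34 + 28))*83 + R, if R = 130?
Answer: 231700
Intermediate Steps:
((-60 + (-14 + 35)*(-24 + 29))*(34 + 28))*83 + R = ((-60 + (-14 + 35)*(-24 + 29))*(34 + 28))*83 + 130 = ((-60 + 21*5)*62)*83 + 130 = ((-60 + 105)*62)*83 + 130 = (45*62)*83 + 130 = 2790*83 + 130 = 231570 + 130 = 231700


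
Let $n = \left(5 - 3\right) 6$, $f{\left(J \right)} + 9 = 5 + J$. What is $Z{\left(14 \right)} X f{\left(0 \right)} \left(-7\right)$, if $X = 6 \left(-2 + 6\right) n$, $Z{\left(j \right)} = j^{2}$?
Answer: $1580544$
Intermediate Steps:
$f{\left(J \right)} = -4 + J$ ($f{\left(J \right)} = -9 + \left(5 + J\right) = -4 + J$)
$n = 12$ ($n = \left(5 - 3\right) 6 = 2 \cdot 6 = 12$)
$X = 288$ ($X = 6 \left(-2 + 6\right) 12 = 6 \cdot 4 \cdot 12 = 24 \cdot 12 = 288$)
$Z{\left(14 \right)} X f{\left(0 \right)} \left(-7\right) = 14^{2} \cdot 288 \left(-4 + 0\right) \left(-7\right) = 196 \cdot 288 \left(\left(-4\right) \left(-7\right)\right) = 56448 \cdot 28 = 1580544$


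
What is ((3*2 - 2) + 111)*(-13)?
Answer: -1495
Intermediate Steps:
((3*2 - 2) + 111)*(-13) = ((6 - 2) + 111)*(-13) = (4 + 111)*(-13) = 115*(-13) = -1495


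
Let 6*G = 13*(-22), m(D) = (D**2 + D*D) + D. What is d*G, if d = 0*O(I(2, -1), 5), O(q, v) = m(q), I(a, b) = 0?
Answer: 0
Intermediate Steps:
m(D) = D + 2*D**2 (m(D) = (D**2 + D**2) + D = 2*D**2 + D = D + 2*D**2)
O(q, v) = q*(1 + 2*q)
d = 0 (d = 0*(0*(1 + 2*0)) = 0*(0*(1 + 0)) = 0*(0*1) = 0*0 = 0)
G = -143/3 (G = (13*(-22))/6 = (1/6)*(-286) = -143/3 ≈ -47.667)
d*G = 0*(-143/3) = 0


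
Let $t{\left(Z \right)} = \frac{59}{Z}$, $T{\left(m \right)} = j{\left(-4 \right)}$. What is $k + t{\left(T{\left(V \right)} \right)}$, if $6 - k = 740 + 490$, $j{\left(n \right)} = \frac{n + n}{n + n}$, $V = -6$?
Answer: $-1165$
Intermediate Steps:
$j{\left(n \right)} = 1$ ($j{\left(n \right)} = \frac{2 n}{2 n} = 2 n \frac{1}{2 n} = 1$)
$k = -1224$ ($k = 6 - \left(740 + 490\right) = 6 - 1230 = -1224$)
$T{\left(m \right)} = 1$
$k + t{\left(T{\left(V \right)} \right)} = -1224 + \frac{59}{1} = -1224 + 59 \cdot 1 = -1224 + 59 = -1165$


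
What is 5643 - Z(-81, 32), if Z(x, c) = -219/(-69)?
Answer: 129716/23 ≈ 5639.8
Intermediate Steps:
Z(x, c) = 73/23 (Z(x, c) = -219*(-1/69) = 73/23)
5643 - Z(-81, 32) = 5643 - 1*73/23 = 5643 - 73/23 = 129716/23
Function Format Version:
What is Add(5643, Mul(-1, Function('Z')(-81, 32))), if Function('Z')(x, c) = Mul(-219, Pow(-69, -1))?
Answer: Rational(129716, 23) ≈ 5639.8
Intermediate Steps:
Function('Z')(x, c) = Rational(73, 23) (Function('Z')(x, c) = Mul(-219, Rational(-1, 69)) = Rational(73, 23))
Add(5643, Mul(-1, Function('Z')(-81, 32))) = Add(5643, Mul(-1, Rational(73, 23))) = Add(5643, Rational(-73, 23)) = Rational(129716, 23)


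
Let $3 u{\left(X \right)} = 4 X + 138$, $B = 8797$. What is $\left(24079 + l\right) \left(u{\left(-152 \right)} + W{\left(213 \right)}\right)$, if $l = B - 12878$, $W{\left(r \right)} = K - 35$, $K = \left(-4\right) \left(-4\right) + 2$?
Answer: $-3472986$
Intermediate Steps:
$K = 18$ ($K = 16 + 2 = 18$)
$u{\left(X \right)} = 46 + \frac{4 X}{3}$ ($u{\left(X \right)} = \frac{4 X + 138}{3} = \frac{138 + 4 X}{3} = 46 + \frac{4 X}{3}$)
$W{\left(r \right)} = -17$ ($W{\left(r \right)} = 18 - 35 = -17$)
$l = -4081$ ($l = 8797 - 12878 = -4081$)
$\left(24079 + l\right) \left(u{\left(-152 \right)} + W{\left(213 \right)}\right) = \left(24079 - 4081\right) \left(\left(46 + \frac{4}{3} \left(-152\right)\right) - 17\right) = 19998 \left(\left(46 - \frac{608}{3}\right) - 17\right) = 19998 \left(- \frac{470}{3} - 17\right) = 19998 \left(- \frac{521}{3}\right) = -3472986$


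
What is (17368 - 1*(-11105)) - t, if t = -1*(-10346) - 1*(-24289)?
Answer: -6162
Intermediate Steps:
t = 34635 (t = 10346 + 24289 = 34635)
(17368 - 1*(-11105)) - t = (17368 - 1*(-11105)) - 1*34635 = (17368 + 11105) - 34635 = 28473 - 34635 = -6162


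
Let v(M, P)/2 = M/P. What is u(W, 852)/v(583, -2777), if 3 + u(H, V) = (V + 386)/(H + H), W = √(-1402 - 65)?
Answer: 8331/1166 + 1718963*I*√163/570174 ≈ 7.1449 + 38.49*I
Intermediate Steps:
v(M, P) = 2*M/P (v(M, P) = 2*(M/P) = 2*M/P)
W = 3*I*√163 (W = √(-1467) = 3*I*√163 ≈ 38.301*I)
u(H, V) = -3 + (386 + V)/(2*H) (u(H, V) = -3 + (V + 386)/(H + H) = -3 + (386 + V)/((2*H)) = -3 + (386 + V)*(1/(2*H)) = -3 + (386 + V)/(2*H))
u(W, 852)/v(583, -2777) = ((386 + 852 - 18*I*√163)/(2*((3*I*√163))))/((2*583/(-2777))) = ((-I*√163/489)*(386 + 852 - 18*I*√163)/2)/((2*583*(-1/2777))) = ((-I*√163/489)*(1238 - 18*I*√163)/2)/(-1166/2777) = -I*√163*(1238 - 18*I*√163)/978*(-2777/1166) = 2777*I*√163*(1238 - 18*I*√163)/1140348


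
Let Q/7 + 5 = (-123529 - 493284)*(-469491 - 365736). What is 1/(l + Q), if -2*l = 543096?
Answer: 1/3606251829274 ≈ 2.7730e-13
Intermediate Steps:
l = -271548 (l = -1/2*543096 = -271548)
Q = 3606252100822 (Q = -35 + 7*((-123529 - 493284)*(-469491 - 365736)) = -35 + 7*(-616813*(-835227)) = -35 + 7*515178871551 = -35 + 3606252100857 = 3606252100822)
1/(l + Q) = 1/(-271548 + 3606252100822) = 1/3606251829274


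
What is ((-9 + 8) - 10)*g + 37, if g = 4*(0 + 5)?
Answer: -183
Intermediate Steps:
g = 20 (g = 4*5 = 20)
((-9 + 8) - 10)*g + 37 = ((-9 + 8) - 10)*20 + 37 = (-1 - 10)*20 + 37 = -11*20 + 37 = -220 + 37 = -183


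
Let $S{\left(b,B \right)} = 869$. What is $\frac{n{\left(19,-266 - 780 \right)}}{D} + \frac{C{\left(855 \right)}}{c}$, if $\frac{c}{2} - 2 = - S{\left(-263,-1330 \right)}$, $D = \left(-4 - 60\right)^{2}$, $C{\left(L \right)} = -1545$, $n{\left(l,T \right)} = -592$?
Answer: $\frac{55227}{73984} \approx 0.74647$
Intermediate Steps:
$D = 4096$ ($D = \left(-4 - 60\right)^{2} = \left(-64\right)^{2} = 4096$)
$c = -1734$ ($c = 4 + 2 \left(\left(-1\right) 869\right) = 4 + 2 \left(-869\right) = 4 - 1738 = -1734$)
$\frac{n{\left(19,-266 - 780 \right)}}{D} + \frac{C{\left(855 \right)}}{c} = - \frac{592}{4096} - \frac{1545}{-1734} = \left(-592\right) \frac{1}{4096} - - \frac{515}{578} = - \frac{37}{256} + \frac{515}{578} = \frac{55227}{73984}$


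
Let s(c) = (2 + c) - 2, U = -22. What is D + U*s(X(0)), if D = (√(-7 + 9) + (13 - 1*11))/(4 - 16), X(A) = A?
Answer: -⅙ - √2/12 ≈ -0.28452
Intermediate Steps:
s(c) = c
D = -⅙ - √2/12 (D = (√2 + (13 - 11))/(-12) = (√2 + 2)*(-1/12) = (2 + √2)*(-1/12) = -⅙ - √2/12 ≈ -0.28452)
D + U*s(X(0)) = (-⅙ - √2/12) - 22*0 = (-⅙ - √2/12) + 0 = -⅙ - √2/12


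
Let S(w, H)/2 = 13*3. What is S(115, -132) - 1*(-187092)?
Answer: 187170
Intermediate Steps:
S(w, H) = 78 (S(w, H) = 2*(13*3) = 2*39 = 78)
S(115, -132) - 1*(-187092) = 78 - 1*(-187092) = 78 + 187092 = 187170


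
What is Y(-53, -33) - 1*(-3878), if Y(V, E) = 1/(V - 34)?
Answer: 337385/87 ≈ 3878.0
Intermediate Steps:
Y(V, E) = 1/(-34 + V)
Y(-53, -33) - 1*(-3878) = 1/(-34 - 53) - 1*(-3878) = 1/(-87) + 3878 = -1/87 + 3878 = 337385/87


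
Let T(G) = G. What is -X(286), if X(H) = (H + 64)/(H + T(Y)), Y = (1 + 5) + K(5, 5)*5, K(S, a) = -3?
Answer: -350/277 ≈ -1.2635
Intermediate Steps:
Y = -9 (Y = (1 + 5) - 3*5 = 6 - 15 = -9)
X(H) = (64 + H)/(-9 + H) (X(H) = (H + 64)/(H - 9) = (64 + H)/(-9 + H))
-X(286) = -(64 + 286)/(-9 + 286) = -350/277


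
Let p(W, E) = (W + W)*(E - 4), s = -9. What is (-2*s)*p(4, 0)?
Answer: -576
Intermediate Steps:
p(W, E) = 2*W*(-4 + E) (p(W, E) = (2*W)*(-4 + E) = 2*W*(-4 + E))
(-2*s)*p(4, 0) = (-2*(-9))*(2*4*(-4 + 0)) = 18*(2*4*(-4)) = 18*(-32) = -576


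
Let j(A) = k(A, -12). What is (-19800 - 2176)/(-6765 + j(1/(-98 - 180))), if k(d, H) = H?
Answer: 21976/6777 ≈ 3.2427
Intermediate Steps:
j(A) = -12
(-19800 - 2176)/(-6765 + j(1/(-98 - 180))) = (-19800 - 2176)/(-6765 - 12) = -21976/(-6777) = -21976*(-1/6777) = 21976/6777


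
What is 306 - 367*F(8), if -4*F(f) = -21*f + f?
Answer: -14374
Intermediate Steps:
F(f) = 5*f (F(f) = -(-21*f + f)/4 = -(-5)*f = 5*f)
306 - 367*F(8) = 306 - 1835*8 = 306 - 367*40 = 306 - 14680 = -14374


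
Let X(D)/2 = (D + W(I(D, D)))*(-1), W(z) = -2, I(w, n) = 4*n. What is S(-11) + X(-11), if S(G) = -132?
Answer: -106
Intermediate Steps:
X(D) = 4 - 2*D (X(D) = 2*((D - 2)*(-1)) = 2*((-2 + D)*(-1)) = 2*(2 - D) = 4 - 2*D)
S(-11) + X(-11) = -132 + (4 - 2*(-11)) = -132 + (4 + 22) = -132 + 26 = -106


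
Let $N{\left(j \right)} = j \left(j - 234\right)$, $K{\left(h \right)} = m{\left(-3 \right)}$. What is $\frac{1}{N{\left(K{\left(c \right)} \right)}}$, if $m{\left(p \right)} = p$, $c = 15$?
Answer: $\frac{1}{711} \approx 0.0014065$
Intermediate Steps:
$K{\left(h \right)} = -3$
$N{\left(j \right)} = j \left(-234 + j\right)$
$\frac{1}{N{\left(K{\left(c \right)} \right)}} = \frac{1}{\left(-3\right) \left(-234 - 3\right)} = \frac{1}{\left(-3\right) \left(-237\right)} = \frac{1}{711}$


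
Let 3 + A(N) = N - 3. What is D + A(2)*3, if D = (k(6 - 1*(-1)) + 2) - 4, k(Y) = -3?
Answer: -17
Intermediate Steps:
A(N) = -6 + N (A(N) = -3 + (N - 3) = -3 + (-3 + N) = -6 + N)
D = -5 (D = (-3 + 2) - 4 = -1 - 4 = -5)
D + A(2)*3 = -5 + (-6 + 2)*3 = -5 - 4*3 = -5 - 12 = -17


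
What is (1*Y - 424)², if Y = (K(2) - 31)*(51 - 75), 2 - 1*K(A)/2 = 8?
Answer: 369664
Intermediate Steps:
K(A) = -12 (K(A) = 4 - 2*8 = 4 - 16 = -12)
Y = 1032 (Y = (-12 - 31)*(51 - 75) = -43*(-24) = 1032)
(1*Y - 424)² = (1*1032 - 424)² = (1032 - 424)² = 608² = 369664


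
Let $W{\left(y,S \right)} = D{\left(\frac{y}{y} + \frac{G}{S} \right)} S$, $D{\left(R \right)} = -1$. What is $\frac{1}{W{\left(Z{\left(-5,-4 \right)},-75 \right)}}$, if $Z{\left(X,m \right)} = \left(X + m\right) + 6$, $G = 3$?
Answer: $\frac{1}{75} \approx 0.013333$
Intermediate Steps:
$Z{\left(X,m \right)} = 6 + X + m$
$W{\left(y,S \right)} = - S$
$\frac{1}{W{\left(Z{\left(-5,-4 \right)},-75 \right)}} = \frac{1}{\left(-1\right) \left(-75\right)} = \frac{1}{75}$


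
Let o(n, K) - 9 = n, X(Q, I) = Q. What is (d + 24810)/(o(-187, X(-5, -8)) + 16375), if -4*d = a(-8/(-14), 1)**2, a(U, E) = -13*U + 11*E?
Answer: 4862135/3174612 ≈ 1.5316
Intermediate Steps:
o(n, K) = 9 + n
d = -625/196 (d = -(-(-104)/(-14) + 11*1)**2/4 = -(-(-104)*(-1)/14 + 11)**2/4 = -(-13*4/7 + 11)**2/4 = -(-52/7 + 11)**2/4 = -(25/7)**2/4 = -1/4*625/49 = -625/196 ≈ -3.1888)
(d + 24810)/(o(-187, X(-5, -8)) + 16375) = (-625/196 + 24810)/((9 - 187) + 16375) = 4862135/(196*(-178 + 16375)) = (4862135/196)/16197 = (4862135/196)*(1/16197) = 4862135/3174612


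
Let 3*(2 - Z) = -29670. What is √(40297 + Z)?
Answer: √50189 ≈ 224.03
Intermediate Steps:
Z = 9892 (Z = 2 - ⅓*(-29670) = 2 + 9890 = 9892)
√(40297 + Z) = √(40297 + 9892) = √50189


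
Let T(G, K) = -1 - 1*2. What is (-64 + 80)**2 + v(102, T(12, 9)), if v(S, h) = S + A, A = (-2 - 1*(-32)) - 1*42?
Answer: 346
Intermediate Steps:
T(G, K) = -3 (T(G, K) = -1 - 2 = -3)
A = -12 (A = (-2 + 32) - 42 = 30 - 42 = -12)
v(S, h) = -12 + S (v(S, h) = S - 12 = -12 + S)
(-64 + 80)**2 + v(102, T(12, 9)) = (-64 + 80)**2 + (-12 + 102) = 16**2 + 90 = 256 + 90 = 346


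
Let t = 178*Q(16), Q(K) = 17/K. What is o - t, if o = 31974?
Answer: 254279/8 ≈ 31785.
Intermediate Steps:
t = 1513/8 (t = 178*(17/16) = 1513/8 ≈ 189.13)
o - t = 31974 - 1*1513/8 = 31974 - 1513/8 = 254279/8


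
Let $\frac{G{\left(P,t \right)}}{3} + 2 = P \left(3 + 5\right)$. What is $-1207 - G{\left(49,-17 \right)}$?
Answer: $-2377$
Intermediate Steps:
$G{\left(P,t \right)} = -6 + 24 P$ ($G{\left(P,t \right)} = -6 + 3 P \left(3 + 5\right) = -6 + 3 P 8 = -6 + 3 \cdot 8 P = -6 + 24 P$)
$-1207 - G{\left(49,-17 \right)} = -1207 - \left(-6 + 24 \cdot 49\right) = -1207 - \left(-6 + 1176\right) = -1207 - 1170 = -2377$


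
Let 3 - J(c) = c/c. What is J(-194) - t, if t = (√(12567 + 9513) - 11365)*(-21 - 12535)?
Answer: -142698938 + 100448*√345 ≈ -1.4083e+8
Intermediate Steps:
J(c) = 2 (J(c) = 3 - c/c = 3 - 1*1 = 3 - 1 = 2)
t = 142698940 - 100448*√345 (t = (√22080 - 11365)*(-12556) = (8*√345 - 11365)*(-12556) = (-11365 + 8*√345)*(-12556) = 142698940 - 100448*√345 ≈ 1.4083e+8)
J(-194) - t = 2 - (142698940 - 100448*√345) = 2 + (-142698940 + 100448*√345) = -142698938 + 100448*√345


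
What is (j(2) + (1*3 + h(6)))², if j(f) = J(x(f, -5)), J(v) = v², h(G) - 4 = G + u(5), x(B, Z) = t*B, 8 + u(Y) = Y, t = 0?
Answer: 100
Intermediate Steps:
u(Y) = -8 + Y
x(B, Z) = 0 (x(B, Z) = 0*B = 0)
h(G) = 1 + G (h(G) = 4 + (G + (-8 + 5)) = 4 + (G - 3) = 4 + (-3 + G) = 1 + G)
j(f) = 0 (j(f) = 0² = 0)
(j(2) + (1*3 + h(6)))² = (0 + (1*3 + (1 + 6)))² = (0 + (3 + 7))² = (0 + 10)² = 10² = 100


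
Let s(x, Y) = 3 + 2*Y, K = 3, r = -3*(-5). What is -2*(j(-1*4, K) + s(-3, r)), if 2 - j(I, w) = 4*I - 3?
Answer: -108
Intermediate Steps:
r = 15
j(I, w) = 5 - 4*I (j(I, w) = 2 - (4*I - 3) = 2 - (-3 + 4*I) = 2 + (3 - 4*I) = 5 - 4*I)
-2*(j(-1*4, K) + s(-3, r)) = -2*((5 - (-4)*4) + (3 + 2*15)) = -2*((5 - 4*(-4)) + (3 + 30)) = -2*((5 + 16) + 33) = -2*(21 + 33) = -2*54 = -108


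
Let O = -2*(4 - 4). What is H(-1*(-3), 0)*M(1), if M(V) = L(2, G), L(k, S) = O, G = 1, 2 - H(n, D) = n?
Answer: 0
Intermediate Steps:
H(n, D) = 2 - n
O = 0 (O = -2*0 = 0)
L(k, S) = 0
M(V) = 0
H(-1*(-3), 0)*M(1) = (2 - (-1)*(-3))*0 = (2 - 1*3)*0 = (2 - 3)*0 = -1*0 = 0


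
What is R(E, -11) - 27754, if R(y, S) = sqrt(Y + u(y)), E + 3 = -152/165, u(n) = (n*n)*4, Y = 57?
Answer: -27754 + sqrt(3226261)/165 ≈ -27743.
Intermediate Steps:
u(n) = 4*n**2 (u(n) = n**2*4 = 4*n**2)
E = -647/165 (E = -3 - 152/165 = -647/165 ≈ -3.9212)
R(y, S) = sqrt(57 + 4*y**2)
R(E, -11) - 27754 = sqrt(57 + 4*(-647/165)**2) - 27754 = sqrt(57 + 4*(418609/27225)) - 27754 = sqrt(57 + 1674436/27225) - 27754 = sqrt(3226261/27225) - 27754 = sqrt(3226261)/165 - 27754 = -27754 + sqrt(3226261)/165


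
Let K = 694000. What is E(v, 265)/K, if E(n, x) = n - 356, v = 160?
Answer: -49/173500 ≈ -0.00028242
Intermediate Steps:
E(n, x) = -356 + n
E(v, 265)/K = (-356 + 160)/694000 = -196*1/694000 = -49/173500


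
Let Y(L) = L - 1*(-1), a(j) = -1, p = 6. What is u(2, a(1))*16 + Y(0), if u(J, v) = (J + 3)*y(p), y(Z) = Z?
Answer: 481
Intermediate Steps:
Y(L) = 1 + L (Y(L) = L + 1 = 1 + L)
u(J, v) = 18 + 6*J (u(J, v) = (J + 3)*6 = (3 + J)*6 = 18 + 6*J)
u(2, a(1))*16 + Y(0) = (18 + 6*2)*16 + (1 + 0) = (18 + 12)*16 + 1 = 30*16 + 1 = 480 + 1 = 481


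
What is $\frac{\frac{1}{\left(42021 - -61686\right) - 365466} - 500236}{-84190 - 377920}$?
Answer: $\frac{26188255025}{24192290298} \approx 1.0825$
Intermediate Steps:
$\frac{\frac{1}{\left(42021 - -61686\right) - 365466} - 500236}{-84190 - 377920} = \frac{\frac{1}{\left(42021 + 61686\right) - 365466} - 500236}{-462110} = \left(\frac{1}{103707 - 365466} - 500236\right) \left(- \frac{1}{462110}\right) = \left(\frac{1}{-261759} - 500236\right) \left(- \frac{1}{462110}\right) = \left(- \frac{1}{261759} - 500236\right) \left(- \frac{1}{462110}\right) = \left(- \frac{130941275125}{261759}\right) \left(- \frac{1}{462110}\right) = \frac{26188255025}{24192290298}$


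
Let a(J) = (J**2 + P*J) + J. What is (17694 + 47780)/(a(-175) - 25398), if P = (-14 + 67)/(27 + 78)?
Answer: 196422/14891 ≈ 13.191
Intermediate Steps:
P = 53/105 ≈ 0.50476
a(J) = J**2 + 158*J/105 (a(J) = (J**2 + 53*J/105) + J = J**2 + 158*J/105)
(17694 + 47780)/(a(-175) - 25398) = (17694 + 47780)/((1/105)*(-175)*(158 + 105*(-175)) - 25398) = 65474/((1/105)*(-175)*(158 - 18375) - 25398) = 65474/((1/105)*(-175)*(-18217) - 25398) = 65474/(91085/3 - 25398) = 65474/(14891/3) = 65474*(3/14891) = 196422/14891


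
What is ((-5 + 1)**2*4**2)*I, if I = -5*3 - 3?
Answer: -4608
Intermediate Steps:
I = -18 (I = -15 - 3 = -18)
((-5 + 1)**2*4**2)*I = ((-5 + 1)**2*4**2)*(-18) = ((-4)**2*16)*(-18) = (16*16)*(-18) = 256*(-18) = -4608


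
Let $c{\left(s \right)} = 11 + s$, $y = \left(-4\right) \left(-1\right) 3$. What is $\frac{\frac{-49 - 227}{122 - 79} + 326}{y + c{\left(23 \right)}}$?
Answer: $\frac{6871}{989} \approx 6.9474$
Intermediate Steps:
$y = 12$ ($y = 4 \cdot 3 = 12$)
$\frac{\frac{-49 - 227}{122 - 79} + 326}{y + c{\left(23 \right)}} = \frac{\frac{-49 - 227}{122 - 79} + 326}{12 + \left(11 + 23\right)} = \frac{- \frac{276}{43} + 326}{12 + 34} = \frac{\left(-276\right) \frac{1}{43} + 326}{46} = \left(- \frac{276}{43} + 326\right) \frac{1}{46} = \frac{13742}{43} \cdot \frac{1}{46} = \frac{6871}{989}$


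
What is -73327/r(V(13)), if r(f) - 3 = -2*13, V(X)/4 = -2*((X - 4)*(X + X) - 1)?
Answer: 73327/23 ≈ 3188.1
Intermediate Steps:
V(X) = 8 - 16*X*(-4 + X) (V(X) = 4*(-2*((X - 4)*(X + X) - 1)) = 4*(-2*((-4 + X)*(2*X) - 1)) = 4*(-2*(2*X*(-4 + X) - 1)) = 4*(-2*(-1 + 2*X*(-4 + X))) = 4*(2 - 4*X*(-4 + X)) = 8 - 16*X*(-4 + X))
r(f) = -23 (r(f) = 3 - 2*13 = 3 - 26 = -23)
-73327/r(V(13)) = -73327/(-23) = -73327*(-1/23) = 73327/23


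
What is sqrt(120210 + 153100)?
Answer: sqrt(273310) ≈ 522.79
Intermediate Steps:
sqrt(120210 + 153100) = sqrt(273310)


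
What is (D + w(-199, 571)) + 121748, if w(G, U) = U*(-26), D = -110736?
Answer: -3834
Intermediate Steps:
w(G, U) = -26*U
(D + w(-199, 571)) + 121748 = (-110736 - 26*571) + 121748 = (-110736 - 14846) + 121748 = -125582 + 121748 = -3834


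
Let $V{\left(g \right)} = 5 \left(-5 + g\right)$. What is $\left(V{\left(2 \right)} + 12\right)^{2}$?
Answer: $9$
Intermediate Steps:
$V{\left(g \right)} = -25 + 5 g$
$\left(V{\left(2 \right)} + 12\right)^{2} = \left(\left(-25 + 5 \cdot 2\right) + 12\right)^{2} = \left(\left(-25 + 10\right) + 12\right)^{2} = \left(-15 + 12\right)^{2} = \left(-3\right)^{2} = 9$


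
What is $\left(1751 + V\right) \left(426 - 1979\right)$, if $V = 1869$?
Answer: $-5621860$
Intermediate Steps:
$\left(1751 + V\right) \left(426 - 1979\right) = \left(1751 + 1869\right) \left(426 - 1979\right) = 3620 \left(-1553\right) = -5621860$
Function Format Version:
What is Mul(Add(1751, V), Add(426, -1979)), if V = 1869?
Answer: -5621860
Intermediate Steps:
Mul(Add(1751, V), Add(426, -1979)) = Mul(Add(1751, 1869), Add(426, -1979)) = Mul(3620, -1553) = -5621860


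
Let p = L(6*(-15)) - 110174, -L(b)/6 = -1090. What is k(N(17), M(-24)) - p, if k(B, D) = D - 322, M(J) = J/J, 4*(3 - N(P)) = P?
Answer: 103313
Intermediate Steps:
N(P) = 3 - P/4
M(J) = 1
L(b) = 6540 (L(b) = -6*(-1090) = 6540)
k(B, D) = -322 + D
p = -103634 (p = 6540 - 110174 = -103634)
k(N(17), M(-24)) - p = (-322 + 1) - 1*(-103634) = -321 + 103634 = 103313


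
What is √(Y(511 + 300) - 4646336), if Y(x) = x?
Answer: 5*I*√185821 ≈ 2155.3*I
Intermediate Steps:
√(Y(511 + 300) - 4646336) = √((511 + 300) - 4646336) = √(811 - 4646336) = √(-4645525) = 5*I*√185821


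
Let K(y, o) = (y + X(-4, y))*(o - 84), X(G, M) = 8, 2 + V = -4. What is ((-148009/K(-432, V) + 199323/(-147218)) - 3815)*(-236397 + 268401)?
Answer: -9539615005878769/78025540 ≈ -1.2226e+8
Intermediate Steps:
V = -6 (V = -2 - 4 = -6)
K(y, o) = (-84 + o)*(8 + y) (K(y, o) = (y + 8)*(o - 84) = (8 + y)*(-84 + o) = (-84 + o)*(8 + y))
((-148009/K(-432, V) + 199323/(-147218)) - 3815)*(-236397 + 268401) = ((-148009/(-672 - 84*(-432) + 8*(-6) - 6*(-432)) + 199323/(-147218)) - 3815)*(-236397 + 268401) = ((-148009/(-672 + 36288 - 48 + 2592) + 199323*(-1/147218)) - 3815)*32004 = ((-148009/38160 - 199323/147218) - 3815)*32004 = (-14697877321/2808919440 - 3815)*32004 = -10730725540921/2808919440*32004 = -9539615005878769/78025540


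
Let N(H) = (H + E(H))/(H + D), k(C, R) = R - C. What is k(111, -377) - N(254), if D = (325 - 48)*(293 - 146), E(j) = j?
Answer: -19995332/40973 ≈ -488.01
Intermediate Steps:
D = 40719 (D = 277*147 = 40719)
N(H) = 2*H/(40719 + H) (N(H) = (H + H)/(H + 40719) = (2*H)/(40719 + H) = 2*H/(40719 + H))
k(111, -377) - N(254) = (-377 - 1*111) - 2*254/(40719 + 254) = (-377 - 111) - 2*254/40973 = -488 - 2*254/40973 = -488 - 1*508/40973 = -488 - 508/40973 = -19995332/40973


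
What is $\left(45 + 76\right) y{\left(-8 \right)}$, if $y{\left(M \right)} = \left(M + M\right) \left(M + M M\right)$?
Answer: $-108416$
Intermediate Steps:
$y{\left(M \right)} = 2 M \left(M + M^{2}\right)$
$\left(45 + 76\right) y{\left(-8 \right)} = \left(45 + 76\right) 2 \left(-8\right)^{2} \left(1 - 8\right) = 121 \cdot 2 \cdot 64 \left(-7\right) = 121 \left(-896\right) = -108416$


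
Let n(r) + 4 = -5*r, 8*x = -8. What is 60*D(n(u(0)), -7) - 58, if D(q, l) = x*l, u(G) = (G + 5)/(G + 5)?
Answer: 362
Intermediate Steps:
x = -1 (x = (⅛)*(-8) = -1)
u(G) = 1 (u(G) = (5 + G)/(5 + G) = 1)
n(r) = -4 - 5*r
D(q, l) = -l
60*D(n(u(0)), -7) - 58 = 60*(-1*(-7)) - 58 = 60*7 - 58 = 420 - 58 = 362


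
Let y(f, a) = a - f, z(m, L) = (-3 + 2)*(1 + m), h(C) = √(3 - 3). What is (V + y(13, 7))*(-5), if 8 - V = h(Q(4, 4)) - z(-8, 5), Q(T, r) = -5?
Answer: -45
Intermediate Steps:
h(C) = 0 (h(C) = √0 = 0)
z(m, L) = -1 - m (z(m, L) = -(1 + m) = -1 - m)
V = 15 (V = 8 - (0 - (-1 - 1*(-8))) = 8 - (0 - (-1 + 8)) = 8 - (0 - 1*7) = 8 - (0 - 7) = 8 - 1*(-7) = 8 + 7 = 15)
(V + y(13, 7))*(-5) = (15 + (7 - 1*13))*(-5) = (15 + (7 - 13))*(-5) = (15 - 6)*(-5) = 9*(-5) = -45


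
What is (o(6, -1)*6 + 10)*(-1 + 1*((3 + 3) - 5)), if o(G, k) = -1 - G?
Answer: 0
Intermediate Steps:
(o(6, -1)*6 + 10)*(-1 + 1*((3 + 3) - 5)) = ((-1 - 1*6)*6 + 10)*(-1 + 1*((3 + 3) - 5)) = ((-1 - 6)*6 + 10)*(-1 + 1*(6 - 5)) = (-7*6 + 10)*(-1 + 1*1) = (-42 + 10)*(-1 + 1) = -32*0 = 0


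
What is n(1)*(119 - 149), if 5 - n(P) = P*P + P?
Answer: -90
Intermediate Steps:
n(P) = 5 - P - P**2 (n(P) = 5 - (P*P + P) = 5 - (P**2 + P) = 5 - (P + P**2) = 5 + (-P - P**2) = 5 - P - P**2)
n(1)*(119 - 149) = (5 - 1*1 - 1*1**2)*(119 - 149) = (5 - 1 - 1*1)*(-30) = (5 - 1 - 1)*(-30) = 3*(-30) = -90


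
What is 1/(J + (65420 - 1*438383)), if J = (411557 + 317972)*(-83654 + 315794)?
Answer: 1/169352489097 ≈ 5.9048e-12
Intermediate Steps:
J = 169352862060 (J = 729529*232140 = 169352862060)
1/(J + (65420 - 1*438383)) = 1/(169352862060 + (65420 - 1*438383)) = 1/(169352862060 + (65420 - 438383)) = 1/(169352862060 - 372963) = 1/169352489097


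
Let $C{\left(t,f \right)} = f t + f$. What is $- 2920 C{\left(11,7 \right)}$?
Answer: $-245280$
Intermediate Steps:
$C{\left(t,f \right)} = f + f t$
$- 2920 C{\left(11,7 \right)} = - 2920 \cdot 7 \left(1 + 11\right) = - 2920 \cdot 7 \cdot 12 = \left(-2920\right) 84 = -245280$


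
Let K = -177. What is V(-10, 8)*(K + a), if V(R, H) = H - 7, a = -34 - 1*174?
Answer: -385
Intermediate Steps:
a = -208 (a = -34 - 174 = -208)
V(R, H) = -7 + H
V(-10, 8)*(K + a) = (-7 + 8)*(-177 - 208) = 1*(-385) = -385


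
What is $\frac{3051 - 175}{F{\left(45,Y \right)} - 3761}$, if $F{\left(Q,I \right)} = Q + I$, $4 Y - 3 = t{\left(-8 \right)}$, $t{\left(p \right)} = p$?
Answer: $- \frac{11504}{14869} \approx -0.77369$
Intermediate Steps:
$Y = - \frac{5}{4}$ ($Y = \frac{3}{4} + \frac{1}{4} \left(-8\right) = \frac{3}{4} - 2 = - \frac{5}{4} \approx -1.25$)
$F{\left(Q,I \right)} = I + Q$
$\frac{3051 - 175}{F{\left(45,Y \right)} - 3761} = \frac{3051 - 175}{\left(- \frac{5}{4} + 45\right) - 3761} = \frac{2876}{\frac{175}{4} - 3761} = \frac{2876}{- \frac{14869}{4}} = 2876 \left(- \frac{4}{14869}\right) = - \frac{11504}{14869}$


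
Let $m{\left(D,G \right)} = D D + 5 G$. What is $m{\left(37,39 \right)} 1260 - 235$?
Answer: $1970405$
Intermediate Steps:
$m{\left(D,G \right)} = D^{2} + 5 G$
$m{\left(37,39 \right)} 1260 - 235 = \left(37^{2} + 5 \cdot 39\right) 1260 - 235 = \left(1369 + 195\right) 1260 - 235 = 1564 \cdot 1260 - 235 = 1970640 - 235 = 1970405$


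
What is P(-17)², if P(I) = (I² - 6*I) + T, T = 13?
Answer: 163216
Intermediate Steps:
P(I) = 13 + I² - 6*I (P(I) = (I² - 6*I) + 13 = 13 + I² - 6*I)
P(-17)² = (13 + (-17)² - 6*(-17))² = (13 + 289 + 102)² = 404² = 163216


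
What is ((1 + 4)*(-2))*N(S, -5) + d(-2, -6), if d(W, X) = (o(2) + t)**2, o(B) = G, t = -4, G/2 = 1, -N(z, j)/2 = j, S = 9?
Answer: -96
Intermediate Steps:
N(z, j) = -2*j
G = 2 (G = 2*1 = 2)
o(B) = 2
d(W, X) = 4 (d(W, X) = (2 - 4)**2 = (-2)**2 = 4)
((1 + 4)*(-2))*N(S, -5) + d(-2, -6) = ((1 + 4)*(-2))*(-2*(-5)) + 4 = (5*(-2))*10 + 4 = -10*10 + 4 = -100 + 4 = -96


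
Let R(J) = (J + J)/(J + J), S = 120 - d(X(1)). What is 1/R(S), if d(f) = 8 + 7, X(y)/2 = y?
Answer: 1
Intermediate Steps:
X(y) = 2*y
d(f) = 15
S = 105 (S = 120 - 1*15 = 120 - 15 = 105)
R(J) = 1 (R(J) = (2*J)/((2*J)) = (2*J)*(1/(2*J)) = 1)
1/R(S) = 1/1 = 1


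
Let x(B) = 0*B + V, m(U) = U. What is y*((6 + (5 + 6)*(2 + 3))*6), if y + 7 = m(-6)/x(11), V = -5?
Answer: -10614/5 ≈ -2122.8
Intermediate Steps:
x(B) = -5 (x(B) = 0*B - 5 = 0 - 5 = -5)
y = -29/5 (y = -7 - 6/(-5) = -7 - 6*(-1/5) = -7 + 6/5 = -29/5 ≈ -5.8000)
y*((6 + (5 + 6)*(2 + 3))*6) = -29*(6 + (5 + 6)*(2 + 3))*6/5 = -29*(6 + 11*5)*6/5 = -29*(6 + 55)*6/5 = -1769*6/5 = -29/5*366 = -10614/5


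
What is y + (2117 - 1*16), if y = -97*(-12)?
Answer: 3265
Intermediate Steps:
y = 1164
y + (2117 - 1*16) = 1164 + (2117 - 1*16) = 1164 + (2117 - 16) = 1164 + 2101 = 3265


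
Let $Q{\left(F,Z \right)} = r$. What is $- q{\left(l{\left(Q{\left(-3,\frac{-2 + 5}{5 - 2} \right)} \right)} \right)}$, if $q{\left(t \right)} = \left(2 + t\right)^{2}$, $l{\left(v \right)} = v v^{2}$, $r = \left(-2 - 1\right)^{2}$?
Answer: $-534361$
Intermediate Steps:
$r = 9$ ($r = \left(-3\right)^{2} = 9$)
$Q{\left(F,Z \right)} = 9$
$l{\left(v \right)} = v^{3}$
$- q{\left(l{\left(Q{\left(-3,\frac{-2 + 5}{5 - 2} \right)} \right)} \right)} = - \left(2 + 9^{3}\right)^{2} = - \left(2 + 729\right)^{2} = - 731^{2} = \left(-1\right) 534361 = -534361$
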